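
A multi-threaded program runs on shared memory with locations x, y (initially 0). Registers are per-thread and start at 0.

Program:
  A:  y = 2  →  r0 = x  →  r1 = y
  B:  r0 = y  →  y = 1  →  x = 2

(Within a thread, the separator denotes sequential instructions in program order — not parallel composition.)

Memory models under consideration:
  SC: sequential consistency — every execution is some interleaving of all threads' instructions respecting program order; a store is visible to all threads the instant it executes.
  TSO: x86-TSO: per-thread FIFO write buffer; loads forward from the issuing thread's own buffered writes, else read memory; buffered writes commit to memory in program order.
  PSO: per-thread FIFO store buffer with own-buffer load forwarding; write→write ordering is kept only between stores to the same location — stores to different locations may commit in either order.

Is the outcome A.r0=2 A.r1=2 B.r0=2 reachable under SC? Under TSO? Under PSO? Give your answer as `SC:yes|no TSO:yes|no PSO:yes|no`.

SC:no TSO:no PSO:yes

outcome vector order: (A.r0,A.r1,B.r0)
[SC] allowed = {010; 012; 020; 022; 210; 212; 220}
[TSO] allowed = {010; 012; 020; 022; 210; 212; 220}
[PSO] allowed = {010; 012; 020; 022; 210; 212; 220; 222}
target 222 ∈ {PSO}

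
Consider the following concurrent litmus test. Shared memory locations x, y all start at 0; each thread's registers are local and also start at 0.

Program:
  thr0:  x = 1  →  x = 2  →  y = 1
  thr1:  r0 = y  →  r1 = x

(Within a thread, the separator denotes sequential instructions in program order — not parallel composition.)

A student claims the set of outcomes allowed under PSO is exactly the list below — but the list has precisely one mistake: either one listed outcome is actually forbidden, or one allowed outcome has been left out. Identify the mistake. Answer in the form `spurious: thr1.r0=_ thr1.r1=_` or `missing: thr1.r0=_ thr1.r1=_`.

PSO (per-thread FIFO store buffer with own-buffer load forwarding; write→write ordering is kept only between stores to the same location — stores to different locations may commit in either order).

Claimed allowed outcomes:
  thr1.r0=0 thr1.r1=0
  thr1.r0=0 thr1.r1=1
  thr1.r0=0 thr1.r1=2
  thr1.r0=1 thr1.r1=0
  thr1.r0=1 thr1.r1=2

missing: thr1.r0=1 thr1.r1=1

outcome vector order: (thr1.r0,thr1.r1)
PSO: 6 outcomes — {<0 0>, <0 1>, <0 2>, <1 0>, <1 1>, <1 2>}
PSO∖claimed = {<1 1>}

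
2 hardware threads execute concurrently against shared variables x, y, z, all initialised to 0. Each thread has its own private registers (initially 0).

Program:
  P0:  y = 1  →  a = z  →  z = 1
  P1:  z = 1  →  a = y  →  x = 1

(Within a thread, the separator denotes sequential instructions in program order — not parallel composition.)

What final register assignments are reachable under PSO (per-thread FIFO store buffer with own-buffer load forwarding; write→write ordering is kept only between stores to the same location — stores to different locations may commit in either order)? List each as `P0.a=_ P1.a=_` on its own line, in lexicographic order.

outcome vector order: (P0.a,P1.a)
|PSO outcomes| = 4

P0.a=0 P1.a=0
P0.a=0 P1.a=1
P0.a=1 P1.a=0
P0.a=1 P1.a=1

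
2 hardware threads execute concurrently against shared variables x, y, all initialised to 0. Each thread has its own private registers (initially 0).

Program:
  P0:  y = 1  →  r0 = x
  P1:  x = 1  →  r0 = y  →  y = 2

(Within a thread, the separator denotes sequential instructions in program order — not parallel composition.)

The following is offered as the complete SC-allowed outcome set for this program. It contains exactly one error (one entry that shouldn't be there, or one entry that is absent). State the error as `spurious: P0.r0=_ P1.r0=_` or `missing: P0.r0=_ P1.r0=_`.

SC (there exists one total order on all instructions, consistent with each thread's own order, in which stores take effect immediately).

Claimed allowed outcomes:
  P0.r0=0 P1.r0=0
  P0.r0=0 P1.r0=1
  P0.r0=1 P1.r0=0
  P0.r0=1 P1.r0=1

spurious: P0.r0=0 P1.r0=0

outcome vector order: (P0.r0,P1.r0)
[SC] allowed = {(0,1); (1,0); (1,1)}
claimed∖SC = {(0,0)}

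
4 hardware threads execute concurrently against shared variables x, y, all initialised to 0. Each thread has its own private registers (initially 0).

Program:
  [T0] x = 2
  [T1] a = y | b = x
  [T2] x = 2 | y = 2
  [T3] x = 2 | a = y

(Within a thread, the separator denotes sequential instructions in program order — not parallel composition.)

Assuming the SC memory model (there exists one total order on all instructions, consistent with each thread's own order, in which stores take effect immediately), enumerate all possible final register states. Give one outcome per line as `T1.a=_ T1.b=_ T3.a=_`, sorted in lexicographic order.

T1.a=0 T1.b=0 T3.a=0
T1.a=0 T1.b=0 T3.a=2
T1.a=0 T1.b=2 T3.a=0
T1.a=0 T1.b=2 T3.a=2
T1.a=2 T1.b=2 T3.a=0
T1.a=2 T1.b=2 T3.a=2

outcome vector order: (T1.a,T1.b,T3.a)
|SC outcomes| = 6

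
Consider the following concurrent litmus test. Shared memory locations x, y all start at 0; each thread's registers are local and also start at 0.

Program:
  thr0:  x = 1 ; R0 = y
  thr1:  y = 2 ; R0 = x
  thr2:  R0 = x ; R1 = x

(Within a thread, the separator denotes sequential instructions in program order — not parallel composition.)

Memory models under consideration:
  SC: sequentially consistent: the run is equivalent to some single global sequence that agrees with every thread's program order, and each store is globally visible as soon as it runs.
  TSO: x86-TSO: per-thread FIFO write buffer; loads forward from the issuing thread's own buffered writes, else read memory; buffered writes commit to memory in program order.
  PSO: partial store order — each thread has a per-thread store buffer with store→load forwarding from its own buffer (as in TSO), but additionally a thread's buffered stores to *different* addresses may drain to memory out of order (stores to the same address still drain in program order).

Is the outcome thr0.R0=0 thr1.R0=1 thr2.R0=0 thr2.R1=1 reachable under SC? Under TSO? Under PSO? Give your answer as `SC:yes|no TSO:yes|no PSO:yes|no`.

outcome vector order: (thr0.R0,thr1.R0,thr2.R0,thr2.R1)
under SC → 0100; 0101; 0111; 2000; 2001; 2011; 2100; 2101; 2111
under TSO → 0000; 0001; 0011; 0100; 0101; 0111; 2000; 2001; 2011; 2100; 2101; 2111
under PSO → 0000; 0001; 0011; 0100; 0101; 0111; 2000; 2001; 2011; 2100; 2101; 2111
target 0101 ∈ {SC,TSO,PSO}

SC:yes TSO:yes PSO:yes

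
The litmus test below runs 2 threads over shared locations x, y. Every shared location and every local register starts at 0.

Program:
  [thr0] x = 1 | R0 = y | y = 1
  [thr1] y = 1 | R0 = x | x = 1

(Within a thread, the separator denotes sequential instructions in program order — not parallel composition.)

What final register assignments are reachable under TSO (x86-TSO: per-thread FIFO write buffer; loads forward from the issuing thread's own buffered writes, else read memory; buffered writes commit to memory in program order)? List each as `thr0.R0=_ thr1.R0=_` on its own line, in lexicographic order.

outcome vector order: (thr0.R0,thr1.R0)
|TSO outcomes| = 4

thr0.R0=0 thr1.R0=0
thr0.R0=0 thr1.R0=1
thr0.R0=1 thr1.R0=0
thr0.R0=1 thr1.R0=1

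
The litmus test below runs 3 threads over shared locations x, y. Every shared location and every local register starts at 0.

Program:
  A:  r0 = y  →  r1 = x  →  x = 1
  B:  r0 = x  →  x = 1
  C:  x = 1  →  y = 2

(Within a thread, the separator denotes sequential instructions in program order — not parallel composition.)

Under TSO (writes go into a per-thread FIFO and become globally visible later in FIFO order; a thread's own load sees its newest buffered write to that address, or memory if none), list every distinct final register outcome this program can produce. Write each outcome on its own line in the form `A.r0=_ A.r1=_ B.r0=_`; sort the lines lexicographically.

outcome vector order: (A.r0,A.r1,B.r0)
|TSO outcomes| = 6

A.r0=0 A.r1=0 B.r0=0
A.r0=0 A.r1=0 B.r0=1
A.r0=0 A.r1=1 B.r0=0
A.r0=0 A.r1=1 B.r0=1
A.r0=2 A.r1=1 B.r0=0
A.r0=2 A.r1=1 B.r0=1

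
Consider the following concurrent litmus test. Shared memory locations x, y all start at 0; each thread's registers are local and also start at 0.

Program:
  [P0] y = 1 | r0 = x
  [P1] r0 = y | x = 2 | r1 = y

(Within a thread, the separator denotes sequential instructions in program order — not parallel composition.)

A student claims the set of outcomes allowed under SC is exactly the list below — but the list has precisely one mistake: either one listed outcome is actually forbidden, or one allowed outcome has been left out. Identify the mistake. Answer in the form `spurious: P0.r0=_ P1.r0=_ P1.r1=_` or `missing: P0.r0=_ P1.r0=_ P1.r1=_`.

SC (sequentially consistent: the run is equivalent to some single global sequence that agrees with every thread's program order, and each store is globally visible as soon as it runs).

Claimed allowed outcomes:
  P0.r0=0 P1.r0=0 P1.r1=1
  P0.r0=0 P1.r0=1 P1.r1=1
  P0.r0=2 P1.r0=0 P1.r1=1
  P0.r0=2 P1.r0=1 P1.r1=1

missing: P0.r0=2 P1.r0=0 P1.r1=0

outcome vector order: (P0.r0,P1.r0,P1.r1)
SC: 5 outcomes — {<0 0 1>; <0 1 1>; <2 0 0>; <2 0 1>; <2 1 1>}
SC∖claimed = {<2 0 0>}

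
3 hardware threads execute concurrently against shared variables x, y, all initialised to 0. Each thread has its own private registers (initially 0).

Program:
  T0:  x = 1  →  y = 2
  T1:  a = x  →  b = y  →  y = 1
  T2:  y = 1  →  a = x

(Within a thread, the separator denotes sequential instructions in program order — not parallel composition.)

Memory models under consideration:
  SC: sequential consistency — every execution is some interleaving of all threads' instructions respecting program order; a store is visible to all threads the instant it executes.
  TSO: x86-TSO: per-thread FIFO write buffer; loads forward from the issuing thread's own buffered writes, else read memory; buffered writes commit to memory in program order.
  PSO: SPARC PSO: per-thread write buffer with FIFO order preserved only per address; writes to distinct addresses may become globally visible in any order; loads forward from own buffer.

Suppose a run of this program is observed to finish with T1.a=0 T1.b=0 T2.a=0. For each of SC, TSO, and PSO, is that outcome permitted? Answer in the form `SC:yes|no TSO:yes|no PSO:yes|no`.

outcome vector order: (T1.a,T1.b,T2.a)
under SC → 0/0/0 0/0/1 0/1/0 0/1/1 0/2/0 0/2/1 1/0/1 1/1/0 1/1/1 1/2/0 1/2/1
under TSO → 0/0/0 0/0/1 0/1/0 0/1/1 0/2/0 0/2/1 1/0/0 1/0/1 1/1/0 1/1/1 1/2/0 1/2/1
under PSO → 0/0/0 0/0/1 0/1/0 0/1/1 0/2/0 0/2/1 1/0/0 1/0/1 1/1/0 1/1/1 1/2/0 1/2/1
target 0/0/0 ∈ {SC,TSO,PSO}

SC:yes TSO:yes PSO:yes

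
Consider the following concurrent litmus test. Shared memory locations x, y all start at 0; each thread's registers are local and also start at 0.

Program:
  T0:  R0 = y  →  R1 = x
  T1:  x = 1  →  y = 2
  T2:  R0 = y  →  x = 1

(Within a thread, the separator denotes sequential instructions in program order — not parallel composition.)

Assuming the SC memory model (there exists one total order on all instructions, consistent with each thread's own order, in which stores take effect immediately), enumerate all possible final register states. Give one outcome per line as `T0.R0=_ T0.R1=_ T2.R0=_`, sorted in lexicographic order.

outcome vector order: (T0.R0,T0.R1,T2.R0)
|SC outcomes| = 6

T0.R0=0 T0.R1=0 T2.R0=0
T0.R0=0 T0.R1=0 T2.R0=2
T0.R0=0 T0.R1=1 T2.R0=0
T0.R0=0 T0.R1=1 T2.R0=2
T0.R0=2 T0.R1=1 T2.R0=0
T0.R0=2 T0.R1=1 T2.R0=2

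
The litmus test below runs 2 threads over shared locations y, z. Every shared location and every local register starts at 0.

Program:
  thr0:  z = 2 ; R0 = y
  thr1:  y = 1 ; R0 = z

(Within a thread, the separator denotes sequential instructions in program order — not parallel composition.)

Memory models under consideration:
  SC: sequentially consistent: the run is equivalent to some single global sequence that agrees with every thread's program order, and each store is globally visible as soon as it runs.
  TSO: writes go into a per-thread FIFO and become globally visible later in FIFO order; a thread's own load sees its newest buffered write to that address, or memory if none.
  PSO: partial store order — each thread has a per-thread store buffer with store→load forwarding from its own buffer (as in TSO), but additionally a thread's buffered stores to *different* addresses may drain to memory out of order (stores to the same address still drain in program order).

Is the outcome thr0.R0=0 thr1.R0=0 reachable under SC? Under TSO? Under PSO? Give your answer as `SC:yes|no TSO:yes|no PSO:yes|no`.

outcome vector order: (thr0.R0,thr1.R0)
under SC → 0/2; 1/0; 1/2
under TSO → 0/0; 0/2; 1/0; 1/2
under PSO → 0/0; 0/2; 1/0; 1/2
target 0/0 ∈ {TSO,PSO}

SC:no TSO:yes PSO:yes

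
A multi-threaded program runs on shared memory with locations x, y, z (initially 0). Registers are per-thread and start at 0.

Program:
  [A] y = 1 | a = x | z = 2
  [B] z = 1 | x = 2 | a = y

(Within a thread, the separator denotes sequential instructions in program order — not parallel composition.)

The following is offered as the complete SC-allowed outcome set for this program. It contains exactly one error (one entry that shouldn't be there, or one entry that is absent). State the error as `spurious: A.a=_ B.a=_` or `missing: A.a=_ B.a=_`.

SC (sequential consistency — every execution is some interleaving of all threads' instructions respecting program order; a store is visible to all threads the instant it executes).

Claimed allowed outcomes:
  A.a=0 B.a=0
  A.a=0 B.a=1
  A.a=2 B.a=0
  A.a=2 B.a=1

spurious: A.a=0 B.a=0

outcome vector order: (A.a,B.a)
under SC → <0 1>, <2 0>, <2 1>
claimed∖SC = {<0 0>}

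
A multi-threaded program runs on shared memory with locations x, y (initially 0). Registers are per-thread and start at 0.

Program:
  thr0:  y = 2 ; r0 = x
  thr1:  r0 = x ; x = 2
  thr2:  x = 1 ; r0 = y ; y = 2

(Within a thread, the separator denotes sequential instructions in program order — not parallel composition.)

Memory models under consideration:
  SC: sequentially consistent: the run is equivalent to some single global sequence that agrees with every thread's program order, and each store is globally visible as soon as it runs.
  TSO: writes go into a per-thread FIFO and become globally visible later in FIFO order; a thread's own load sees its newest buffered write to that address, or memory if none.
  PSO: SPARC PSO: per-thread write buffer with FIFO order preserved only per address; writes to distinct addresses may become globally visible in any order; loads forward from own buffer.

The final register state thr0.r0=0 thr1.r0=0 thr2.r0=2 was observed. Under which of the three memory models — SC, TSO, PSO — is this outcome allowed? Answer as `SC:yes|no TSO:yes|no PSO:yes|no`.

SC:yes TSO:yes PSO:yes

outcome vector order: (thr0.r0,thr1.r0,thr2.r0)
[SC] allowed = {0/0/2; 0/1/2; 1/0/0; 1/0/2; 1/1/0; 1/1/2; 2/0/0; 2/0/2; 2/1/0; 2/1/2}
[TSO] allowed = {0/0/0; 0/0/2; 0/1/0; 0/1/2; 1/0/0; 1/0/2; 1/1/0; 1/1/2; 2/0/0; 2/0/2; 2/1/0; 2/1/2}
[PSO] allowed = {0/0/0; 0/0/2; 0/1/0; 0/1/2; 1/0/0; 1/0/2; 1/1/0; 1/1/2; 2/0/0; 2/0/2; 2/1/0; 2/1/2}
target 0/0/2 ∈ {SC,TSO,PSO}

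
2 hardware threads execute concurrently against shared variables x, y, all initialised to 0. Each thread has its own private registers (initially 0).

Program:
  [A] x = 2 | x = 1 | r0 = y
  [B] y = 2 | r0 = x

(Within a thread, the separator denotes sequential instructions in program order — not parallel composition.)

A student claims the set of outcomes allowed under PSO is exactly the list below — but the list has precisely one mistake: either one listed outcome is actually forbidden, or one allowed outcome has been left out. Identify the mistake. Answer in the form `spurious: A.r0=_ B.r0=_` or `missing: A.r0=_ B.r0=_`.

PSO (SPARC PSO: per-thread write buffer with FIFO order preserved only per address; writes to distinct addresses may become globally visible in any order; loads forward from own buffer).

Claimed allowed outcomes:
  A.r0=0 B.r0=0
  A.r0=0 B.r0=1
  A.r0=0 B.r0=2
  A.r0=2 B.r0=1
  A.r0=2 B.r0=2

outcome vector order: (A.r0,B.r0)
under PSO → 00; 01; 02; 20; 21; 22
PSO∖claimed = {20}

missing: A.r0=2 B.r0=0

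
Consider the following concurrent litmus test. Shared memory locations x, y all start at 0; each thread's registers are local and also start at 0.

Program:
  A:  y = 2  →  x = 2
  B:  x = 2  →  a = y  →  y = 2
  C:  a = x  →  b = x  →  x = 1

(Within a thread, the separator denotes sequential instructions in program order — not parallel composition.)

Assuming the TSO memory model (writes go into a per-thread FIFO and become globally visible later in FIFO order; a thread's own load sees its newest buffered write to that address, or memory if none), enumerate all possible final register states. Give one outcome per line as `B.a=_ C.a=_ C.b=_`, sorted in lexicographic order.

B.a=0 C.a=0 C.b=0
B.a=0 C.a=0 C.b=2
B.a=0 C.a=2 C.b=2
B.a=2 C.a=0 C.b=0
B.a=2 C.a=0 C.b=2
B.a=2 C.a=2 C.b=2

outcome vector order: (B.a,C.a,C.b)
|TSO outcomes| = 6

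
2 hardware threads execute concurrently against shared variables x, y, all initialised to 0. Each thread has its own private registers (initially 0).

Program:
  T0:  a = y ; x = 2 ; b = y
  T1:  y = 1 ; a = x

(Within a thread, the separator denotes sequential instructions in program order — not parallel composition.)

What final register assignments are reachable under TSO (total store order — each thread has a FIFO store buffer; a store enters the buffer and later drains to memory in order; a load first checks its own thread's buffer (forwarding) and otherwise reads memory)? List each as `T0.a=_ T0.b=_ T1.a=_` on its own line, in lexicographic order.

T0.a=0 T0.b=0 T1.a=0
T0.a=0 T0.b=0 T1.a=2
T0.a=0 T0.b=1 T1.a=0
T0.a=0 T0.b=1 T1.a=2
T0.a=1 T0.b=1 T1.a=0
T0.a=1 T0.b=1 T1.a=2

outcome vector order: (T0.a,T0.b,T1.a)
|TSO outcomes| = 6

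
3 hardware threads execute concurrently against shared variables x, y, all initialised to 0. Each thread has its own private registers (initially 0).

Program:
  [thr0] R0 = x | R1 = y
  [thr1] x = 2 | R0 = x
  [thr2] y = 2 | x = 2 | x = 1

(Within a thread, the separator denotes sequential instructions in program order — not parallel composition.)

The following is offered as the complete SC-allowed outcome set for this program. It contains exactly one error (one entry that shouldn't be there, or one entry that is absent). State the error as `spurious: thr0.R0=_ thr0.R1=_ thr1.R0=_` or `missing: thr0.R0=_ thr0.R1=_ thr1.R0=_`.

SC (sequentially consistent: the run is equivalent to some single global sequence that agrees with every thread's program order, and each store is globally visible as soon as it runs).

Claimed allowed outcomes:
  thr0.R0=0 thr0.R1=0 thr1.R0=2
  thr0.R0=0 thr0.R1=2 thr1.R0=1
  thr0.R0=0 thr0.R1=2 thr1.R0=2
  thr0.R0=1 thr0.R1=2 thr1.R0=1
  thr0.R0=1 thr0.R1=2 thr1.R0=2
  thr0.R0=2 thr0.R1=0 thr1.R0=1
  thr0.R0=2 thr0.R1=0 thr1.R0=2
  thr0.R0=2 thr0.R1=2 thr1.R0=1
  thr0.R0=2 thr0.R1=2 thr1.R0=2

outcome vector order: (thr0.R0,thr0.R1,thr1.R0)
[SC] allowed = {0/0/1, 0/0/2, 0/2/1, 0/2/2, 1/2/1, 1/2/2, 2/0/1, 2/0/2, 2/2/1, 2/2/2}
SC∖claimed = {0/0/1}

missing: thr0.R0=0 thr0.R1=0 thr1.R0=1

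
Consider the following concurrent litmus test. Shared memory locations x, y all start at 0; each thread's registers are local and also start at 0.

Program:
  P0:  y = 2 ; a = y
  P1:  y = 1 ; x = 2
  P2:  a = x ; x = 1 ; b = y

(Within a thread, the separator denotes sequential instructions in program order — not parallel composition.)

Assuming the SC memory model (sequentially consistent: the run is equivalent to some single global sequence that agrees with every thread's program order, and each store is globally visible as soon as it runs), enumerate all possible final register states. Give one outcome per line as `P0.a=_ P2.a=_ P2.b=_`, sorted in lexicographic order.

outcome vector order: (P0.a,P2.a,P2.b)
|SC outcomes| = 9

P0.a=1 P2.a=0 P2.b=0
P0.a=1 P2.a=0 P2.b=1
P0.a=1 P2.a=0 P2.b=2
P0.a=1 P2.a=2 P2.b=1
P0.a=2 P2.a=0 P2.b=0
P0.a=2 P2.a=0 P2.b=1
P0.a=2 P2.a=0 P2.b=2
P0.a=2 P2.a=2 P2.b=1
P0.a=2 P2.a=2 P2.b=2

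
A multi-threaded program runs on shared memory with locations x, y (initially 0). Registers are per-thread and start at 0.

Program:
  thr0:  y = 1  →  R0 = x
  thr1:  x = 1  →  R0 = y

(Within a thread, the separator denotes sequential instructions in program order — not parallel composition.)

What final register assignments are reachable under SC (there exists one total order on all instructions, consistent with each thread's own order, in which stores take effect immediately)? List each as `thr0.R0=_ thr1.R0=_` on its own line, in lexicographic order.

thr0.R0=0 thr1.R0=1
thr0.R0=1 thr1.R0=0
thr0.R0=1 thr1.R0=1

outcome vector order: (thr0.R0,thr1.R0)
|SC outcomes| = 3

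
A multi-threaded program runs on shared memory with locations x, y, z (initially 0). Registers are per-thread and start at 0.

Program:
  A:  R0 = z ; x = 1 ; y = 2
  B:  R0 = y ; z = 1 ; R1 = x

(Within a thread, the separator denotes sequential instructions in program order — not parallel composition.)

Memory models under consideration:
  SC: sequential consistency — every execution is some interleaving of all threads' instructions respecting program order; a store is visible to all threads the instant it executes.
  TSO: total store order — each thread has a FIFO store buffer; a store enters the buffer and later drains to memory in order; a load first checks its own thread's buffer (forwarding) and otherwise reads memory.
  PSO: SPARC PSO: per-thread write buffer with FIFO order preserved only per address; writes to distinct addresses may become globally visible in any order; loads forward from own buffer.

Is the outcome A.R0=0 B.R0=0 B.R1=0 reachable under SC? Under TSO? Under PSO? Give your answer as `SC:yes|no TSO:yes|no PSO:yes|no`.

outcome vector order: (A.R0,B.R0,B.R1)
under SC → 000; 001; 021; 100; 101
under TSO → 000; 001; 021; 100; 101
under PSO → 000; 001; 020; 021; 100; 101
target 000 ∈ {SC,TSO,PSO}

SC:yes TSO:yes PSO:yes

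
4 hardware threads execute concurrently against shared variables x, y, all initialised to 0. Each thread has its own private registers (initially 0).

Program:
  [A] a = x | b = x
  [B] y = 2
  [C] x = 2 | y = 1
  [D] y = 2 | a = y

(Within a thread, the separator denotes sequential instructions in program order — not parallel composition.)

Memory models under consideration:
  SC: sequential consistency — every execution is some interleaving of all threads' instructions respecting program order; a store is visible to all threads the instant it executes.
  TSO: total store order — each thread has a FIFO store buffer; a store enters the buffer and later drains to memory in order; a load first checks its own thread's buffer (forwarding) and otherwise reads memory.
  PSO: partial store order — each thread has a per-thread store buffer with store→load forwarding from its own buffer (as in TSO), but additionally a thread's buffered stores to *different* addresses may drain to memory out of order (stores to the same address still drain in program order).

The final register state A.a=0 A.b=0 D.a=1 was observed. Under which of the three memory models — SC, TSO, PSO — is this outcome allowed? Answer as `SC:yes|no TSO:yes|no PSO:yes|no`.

outcome vector order: (A.a,A.b,D.a)
SC: 6 outcomes — {001; 002; 021; 022; 221; 222}
TSO: 6 outcomes — {001; 002; 021; 022; 221; 222}
PSO: 6 outcomes — {001; 002; 021; 022; 221; 222}
target 001 ∈ {SC,TSO,PSO}

SC:yes TSO:yes PSO:yes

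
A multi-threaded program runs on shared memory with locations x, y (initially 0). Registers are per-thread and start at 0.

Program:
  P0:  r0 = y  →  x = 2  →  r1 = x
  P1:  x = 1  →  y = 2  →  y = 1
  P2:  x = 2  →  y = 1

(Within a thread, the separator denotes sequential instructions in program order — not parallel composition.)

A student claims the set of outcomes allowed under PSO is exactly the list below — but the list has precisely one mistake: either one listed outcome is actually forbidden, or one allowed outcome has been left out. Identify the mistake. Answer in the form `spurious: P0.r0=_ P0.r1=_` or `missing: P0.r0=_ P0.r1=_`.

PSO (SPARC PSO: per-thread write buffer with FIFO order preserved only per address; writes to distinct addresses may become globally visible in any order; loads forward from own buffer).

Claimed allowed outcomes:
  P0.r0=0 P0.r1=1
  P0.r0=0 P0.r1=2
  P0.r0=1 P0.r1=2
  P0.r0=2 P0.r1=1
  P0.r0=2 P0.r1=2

outcome vector order: (P0.r0,P0.r1)
PSO: 6 outcomes — {<0 1>, <0 2>, <1 1>, <1 2>, <2 1>, <2 2>}
PSO∖claimed = {<1 1>}

missing: P0.r0=1 P0.r1=1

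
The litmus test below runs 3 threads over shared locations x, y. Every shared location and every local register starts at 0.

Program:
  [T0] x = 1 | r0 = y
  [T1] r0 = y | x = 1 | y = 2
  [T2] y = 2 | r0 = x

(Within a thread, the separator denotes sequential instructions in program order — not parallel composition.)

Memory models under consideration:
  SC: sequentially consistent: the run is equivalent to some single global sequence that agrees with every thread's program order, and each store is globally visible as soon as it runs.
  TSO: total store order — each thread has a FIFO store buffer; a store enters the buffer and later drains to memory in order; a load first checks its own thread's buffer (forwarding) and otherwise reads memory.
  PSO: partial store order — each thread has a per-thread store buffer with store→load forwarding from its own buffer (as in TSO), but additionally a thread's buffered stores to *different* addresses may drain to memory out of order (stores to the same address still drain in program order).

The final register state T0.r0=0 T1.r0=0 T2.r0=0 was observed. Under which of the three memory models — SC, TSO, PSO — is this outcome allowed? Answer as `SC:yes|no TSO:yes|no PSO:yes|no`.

outcome vector order: (T0.r0,T1.r0,T2.r0)
SC: 6 outcomes — {<0 0 1>; <0 2 1>; <2 0 0>; <2 0 1>; <2 2 0>; <2 2 1>}
TSO: 8 outcomes — {<0 0 0>; <0 0 1>; <0 2 0>; <0 2 1>; <2 0 0>; <2 0 1>; <2 2 0>; <2 2 1>}
PSO: 8 outcomes — {<0 0 0>; <0 0 1>; <0 2 0>; <0 2 1>; <2 0 0>; <2 0 1>; <2 2 0>; <2 2 1>}
target <0 0 0> ∈ {TSO,PSO}

SC:no TSO:yes PSO:yes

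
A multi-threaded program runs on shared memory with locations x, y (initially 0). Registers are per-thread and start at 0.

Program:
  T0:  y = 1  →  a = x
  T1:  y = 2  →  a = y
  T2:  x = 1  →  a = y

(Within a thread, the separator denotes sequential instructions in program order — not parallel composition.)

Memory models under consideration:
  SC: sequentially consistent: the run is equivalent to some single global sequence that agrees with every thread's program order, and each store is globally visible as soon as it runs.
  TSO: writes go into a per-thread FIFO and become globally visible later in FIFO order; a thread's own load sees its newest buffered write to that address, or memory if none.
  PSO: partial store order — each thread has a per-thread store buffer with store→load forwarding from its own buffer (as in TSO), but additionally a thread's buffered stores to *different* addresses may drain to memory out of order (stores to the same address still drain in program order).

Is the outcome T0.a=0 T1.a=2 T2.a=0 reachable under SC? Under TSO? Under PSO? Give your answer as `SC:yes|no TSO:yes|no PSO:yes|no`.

outcome vector order: (T0.a,T1.a,T2.a)
under SC → (0,1,1); (0,2,1); (0,2,2); (1,1,0); (1,1,1); (1,1,2); (1,2,0); (1,2,1); (1,2,2)
under TSO → (0,1,0); (0,1,1); (0,1,2); (0,2,0); (0,2,1); (0,2,2); (1,1,0); (1,1,1); (1,1,2); (1,2,0); (1,2,1); (1,2,2)
under PSO → (0,1,0); (0,1,1); (0,1,2); (0,2,0); (0,2,1); (0,2,2); (1,1,0); (1,1,1); (1,1,2); (1,2,0); (1,2,1); (1,2,2)
target (0,2,0) ∈ {TSO,PSO}

SC:no TSO:yes PSO:yes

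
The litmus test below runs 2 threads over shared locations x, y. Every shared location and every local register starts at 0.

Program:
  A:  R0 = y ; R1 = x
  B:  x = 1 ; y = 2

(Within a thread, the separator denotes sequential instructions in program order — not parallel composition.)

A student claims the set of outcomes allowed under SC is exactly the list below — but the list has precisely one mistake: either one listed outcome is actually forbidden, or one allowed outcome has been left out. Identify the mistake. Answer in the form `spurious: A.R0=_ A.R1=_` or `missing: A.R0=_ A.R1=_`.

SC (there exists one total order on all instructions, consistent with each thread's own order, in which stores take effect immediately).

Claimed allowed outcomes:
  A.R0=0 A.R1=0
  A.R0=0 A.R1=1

missing: A.R0=2 A.R1=1

outcome vector order: (A.R0,A.R1)
under SC → 00, 01, 21
SC∖claimed = {21}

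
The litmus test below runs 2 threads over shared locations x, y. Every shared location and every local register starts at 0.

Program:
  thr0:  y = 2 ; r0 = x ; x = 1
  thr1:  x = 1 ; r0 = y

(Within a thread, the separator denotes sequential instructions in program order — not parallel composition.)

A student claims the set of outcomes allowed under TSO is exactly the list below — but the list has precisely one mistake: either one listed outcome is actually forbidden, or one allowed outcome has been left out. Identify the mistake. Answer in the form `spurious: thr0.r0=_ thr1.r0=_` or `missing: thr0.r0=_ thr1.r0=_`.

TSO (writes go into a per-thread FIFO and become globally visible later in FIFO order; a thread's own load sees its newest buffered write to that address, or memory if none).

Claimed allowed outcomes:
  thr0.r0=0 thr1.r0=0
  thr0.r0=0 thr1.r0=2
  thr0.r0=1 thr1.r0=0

missing: thr0.r0=1 thr1.r0=2

outcome vector order: (thr0.r0,thr1.r0)
under TSO → 0/0 0/2 1/0 1/2
TSO∖claimed = {1/2}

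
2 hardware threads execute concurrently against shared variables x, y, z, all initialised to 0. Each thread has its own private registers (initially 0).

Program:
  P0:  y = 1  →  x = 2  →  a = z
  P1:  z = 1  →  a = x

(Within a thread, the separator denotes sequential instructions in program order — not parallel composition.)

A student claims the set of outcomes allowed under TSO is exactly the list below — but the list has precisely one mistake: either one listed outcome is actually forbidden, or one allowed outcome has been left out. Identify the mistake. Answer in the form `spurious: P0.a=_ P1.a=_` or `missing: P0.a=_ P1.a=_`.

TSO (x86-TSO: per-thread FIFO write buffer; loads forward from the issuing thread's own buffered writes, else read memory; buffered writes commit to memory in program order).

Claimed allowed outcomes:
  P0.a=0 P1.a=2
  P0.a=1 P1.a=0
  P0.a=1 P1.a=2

missing: P0.a=0 P1.a=0

outcome vector order: (P0.a,P1.a)
[TSO] allowed = {<0 0>, <0 2>, <1 0>, <1 2>}
TSO∖claimed = {<0 0>}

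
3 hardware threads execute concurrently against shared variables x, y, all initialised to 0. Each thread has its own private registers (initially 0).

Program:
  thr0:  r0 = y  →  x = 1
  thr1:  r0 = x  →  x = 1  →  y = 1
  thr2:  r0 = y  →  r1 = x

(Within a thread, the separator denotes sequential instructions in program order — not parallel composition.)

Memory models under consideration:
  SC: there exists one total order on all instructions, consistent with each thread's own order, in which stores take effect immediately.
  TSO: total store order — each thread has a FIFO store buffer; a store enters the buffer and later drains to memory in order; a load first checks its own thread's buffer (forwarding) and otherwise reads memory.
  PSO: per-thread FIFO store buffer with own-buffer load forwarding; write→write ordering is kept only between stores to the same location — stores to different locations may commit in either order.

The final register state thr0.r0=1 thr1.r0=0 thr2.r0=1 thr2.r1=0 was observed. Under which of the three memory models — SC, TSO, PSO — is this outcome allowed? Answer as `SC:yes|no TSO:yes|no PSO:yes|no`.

SC:no TSO:no PSO:yes

outcome vector order: (thr0.r0,thr1.r0,thr2.r0,thr2.r1)
SC (9): <0 0 0 0> <0 0 0 1> <0 0 1 1> <0 1 0 0> <0 1 0 1> <0 1 1 1> <1 0 0 0> <1 0 0 1> <1 0 1 1>
TSO (9): <0 0 0 0> <0 0 0 1> <0 0 1 1> <0 1 0 0> <0 1 0 1> <0 1 1 1> <1 0 0 0> <1 0 0 1> <1 0 1 1>
PSO (11): <0 0 0 0> <0 0 0 1> <0 0 1 0> <0 0 1 1> <0 1 0 0> <0 1 0 1> <0 1 1 1> <1 0 0 0> <1 0 0 1> <1 0 1 0> <1 0 1 1>
target <1 0 1 0> ∈ {PSO}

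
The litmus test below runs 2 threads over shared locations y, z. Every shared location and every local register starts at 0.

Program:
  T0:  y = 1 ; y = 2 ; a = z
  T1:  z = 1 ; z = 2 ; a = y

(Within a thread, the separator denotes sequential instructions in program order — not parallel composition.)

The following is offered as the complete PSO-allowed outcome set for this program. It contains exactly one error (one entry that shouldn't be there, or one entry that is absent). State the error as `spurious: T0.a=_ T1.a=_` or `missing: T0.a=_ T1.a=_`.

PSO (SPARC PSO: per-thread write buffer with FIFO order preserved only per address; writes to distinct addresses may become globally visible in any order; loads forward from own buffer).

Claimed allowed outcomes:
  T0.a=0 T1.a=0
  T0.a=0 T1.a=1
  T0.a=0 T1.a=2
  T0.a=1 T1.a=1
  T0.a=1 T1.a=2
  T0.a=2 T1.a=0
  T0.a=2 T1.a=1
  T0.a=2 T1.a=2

missing: T0.a=1 T1.a=0

outcome vector order: (T0.a,T1.a)
[PSO] allowed = {0/0, 0/1, 0/2, 1/0, 1/1, 1/2, 2/0, 2/1, 2/2}
PSO∖claimed = {1/0}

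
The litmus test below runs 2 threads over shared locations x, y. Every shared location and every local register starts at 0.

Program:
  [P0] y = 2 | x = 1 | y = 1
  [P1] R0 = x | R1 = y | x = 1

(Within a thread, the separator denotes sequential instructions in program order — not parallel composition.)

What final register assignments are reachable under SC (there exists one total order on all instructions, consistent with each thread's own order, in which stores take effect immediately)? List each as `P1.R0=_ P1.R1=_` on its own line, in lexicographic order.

outcome vector order: (P1.R0,P1.R1)
|SC outcomes| = 5

P1.R0=0 P1.R1=0
P1.R0=0 P1.R1=1
P1.R0=0 P1.R1=2
P1.R0=1 P1.R1=1
P1.R0=1 P1.R1=2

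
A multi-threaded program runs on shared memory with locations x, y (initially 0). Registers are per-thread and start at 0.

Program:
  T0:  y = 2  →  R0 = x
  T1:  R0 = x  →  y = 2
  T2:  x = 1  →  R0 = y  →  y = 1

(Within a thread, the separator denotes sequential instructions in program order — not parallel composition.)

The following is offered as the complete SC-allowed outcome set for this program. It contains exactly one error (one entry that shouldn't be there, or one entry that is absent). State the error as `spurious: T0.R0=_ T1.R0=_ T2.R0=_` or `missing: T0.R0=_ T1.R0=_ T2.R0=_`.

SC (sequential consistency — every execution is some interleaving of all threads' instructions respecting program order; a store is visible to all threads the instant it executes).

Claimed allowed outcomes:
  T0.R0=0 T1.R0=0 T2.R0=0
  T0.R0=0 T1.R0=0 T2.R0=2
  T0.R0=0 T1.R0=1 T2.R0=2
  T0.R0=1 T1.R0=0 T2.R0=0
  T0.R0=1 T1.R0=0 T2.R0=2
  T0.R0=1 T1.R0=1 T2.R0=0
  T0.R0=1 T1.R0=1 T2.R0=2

spurious: T0.R0=0 T1.R0=0 T2.R0=0

outcome vector order: (T0.R0,T1.R0,T2.R0)
SC (6): (0,0,2), (0,1,2), (1,0,0), (1,0,2), (1,1,0), (1,1,2)
claimed∖SC = {(0,0,0)}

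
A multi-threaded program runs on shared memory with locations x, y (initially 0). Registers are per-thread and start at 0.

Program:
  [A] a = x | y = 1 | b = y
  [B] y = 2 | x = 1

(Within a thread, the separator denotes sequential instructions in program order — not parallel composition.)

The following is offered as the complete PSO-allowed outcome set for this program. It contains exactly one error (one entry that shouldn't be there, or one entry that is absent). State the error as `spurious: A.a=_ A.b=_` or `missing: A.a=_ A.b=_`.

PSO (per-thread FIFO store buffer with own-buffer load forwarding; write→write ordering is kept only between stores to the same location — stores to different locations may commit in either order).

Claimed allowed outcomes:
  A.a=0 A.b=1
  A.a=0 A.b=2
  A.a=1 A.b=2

outcome vector order: (A.a,A.b)
under PSO → (0,1); (0,2); (1,1); (1,2)
PSO∖claimed = {(1,1)}

missing: A.a=1 A.b=1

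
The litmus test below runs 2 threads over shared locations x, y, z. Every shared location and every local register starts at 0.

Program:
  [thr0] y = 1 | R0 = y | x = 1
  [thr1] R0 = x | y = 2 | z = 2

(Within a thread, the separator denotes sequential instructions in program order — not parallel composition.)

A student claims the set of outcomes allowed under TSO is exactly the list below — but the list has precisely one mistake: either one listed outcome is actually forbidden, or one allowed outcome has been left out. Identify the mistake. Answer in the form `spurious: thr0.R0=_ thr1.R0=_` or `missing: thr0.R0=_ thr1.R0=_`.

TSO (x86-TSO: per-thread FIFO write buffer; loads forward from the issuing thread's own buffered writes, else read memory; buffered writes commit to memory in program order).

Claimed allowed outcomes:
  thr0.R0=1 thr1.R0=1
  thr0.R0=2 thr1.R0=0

outcome vector order: (thr0.R0,thr1.R0)
under TSO → 10; 11; 20
TSO∖claimed = {10}

missing: thr0.R0=1 thr1.R0=0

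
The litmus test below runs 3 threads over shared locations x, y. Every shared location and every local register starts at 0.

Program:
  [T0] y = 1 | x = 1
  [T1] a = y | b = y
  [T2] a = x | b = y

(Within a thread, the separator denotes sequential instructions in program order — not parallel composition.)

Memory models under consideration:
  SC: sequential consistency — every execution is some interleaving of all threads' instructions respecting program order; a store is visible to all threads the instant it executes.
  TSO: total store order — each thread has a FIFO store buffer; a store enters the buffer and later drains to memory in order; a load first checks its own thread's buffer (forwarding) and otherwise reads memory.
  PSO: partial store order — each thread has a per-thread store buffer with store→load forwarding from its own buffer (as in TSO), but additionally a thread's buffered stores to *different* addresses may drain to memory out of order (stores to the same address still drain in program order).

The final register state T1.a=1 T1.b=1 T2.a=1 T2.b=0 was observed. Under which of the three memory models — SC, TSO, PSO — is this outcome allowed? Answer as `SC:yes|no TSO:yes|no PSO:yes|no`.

outcome vector order: (T1.a,T1.b,T2.a,T2.b)
[SC] allowed = {0000; 0001; 0011; 0100; 0101; 0111; 1100; 1101; 1111}
[TSO] allowed = {0000; 0001; 0011; 0100; 0101; 0111; 1100; 1101; 1111}
[PSO] allowed = {0000; 0001; 0010; 0011; 0100; 0101; 0110; 0111; 1100; 1101; 1110; 1111}
target 1110 ∈ {PSO}

SC:no TSO:no PSO:yes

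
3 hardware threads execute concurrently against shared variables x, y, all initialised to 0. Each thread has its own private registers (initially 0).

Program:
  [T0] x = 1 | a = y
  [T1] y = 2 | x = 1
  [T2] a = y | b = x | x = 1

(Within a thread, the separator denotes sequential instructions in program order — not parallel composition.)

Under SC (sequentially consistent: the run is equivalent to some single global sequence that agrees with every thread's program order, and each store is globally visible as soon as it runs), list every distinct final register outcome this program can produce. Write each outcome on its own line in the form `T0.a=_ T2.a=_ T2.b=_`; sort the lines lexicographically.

outcome vector order: (T0.a,T2.a,T2.b)
|SC outcomes| = 7

T0.a=0 T2.a=0 T2.b=0
T0.a=0 T2.a=0 T2.b=1
T0.a=0 T2.a=2 T2.b=1
T0.a=2 T2.a=0 T2.b=0
T0.a=2 T2.a=0 T2.b=1
T0.a=2 T2.a=2 T2.b=0
T0.a=2 T2.a=2 T2.b=1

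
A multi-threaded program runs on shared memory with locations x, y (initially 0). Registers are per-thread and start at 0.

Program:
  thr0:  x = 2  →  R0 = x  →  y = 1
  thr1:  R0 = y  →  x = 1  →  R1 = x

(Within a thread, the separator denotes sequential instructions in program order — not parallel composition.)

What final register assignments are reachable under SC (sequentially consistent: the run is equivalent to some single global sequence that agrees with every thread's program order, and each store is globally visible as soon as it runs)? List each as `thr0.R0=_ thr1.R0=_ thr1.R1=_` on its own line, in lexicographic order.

outcome vector order: (thr0.R0,thr1.R0,thr1.R1)
|SC outcomes| = 4

thr0.R0=1 thr1.R0=0 thr1.R1=1
thr0.R0=2 thr1.R0=0 thr1.R1=1
thr0.R0=2 thr1.R0=0 thr1.R1=2
thr0.R0=2 thr1.R0=1 thr1.R1=1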